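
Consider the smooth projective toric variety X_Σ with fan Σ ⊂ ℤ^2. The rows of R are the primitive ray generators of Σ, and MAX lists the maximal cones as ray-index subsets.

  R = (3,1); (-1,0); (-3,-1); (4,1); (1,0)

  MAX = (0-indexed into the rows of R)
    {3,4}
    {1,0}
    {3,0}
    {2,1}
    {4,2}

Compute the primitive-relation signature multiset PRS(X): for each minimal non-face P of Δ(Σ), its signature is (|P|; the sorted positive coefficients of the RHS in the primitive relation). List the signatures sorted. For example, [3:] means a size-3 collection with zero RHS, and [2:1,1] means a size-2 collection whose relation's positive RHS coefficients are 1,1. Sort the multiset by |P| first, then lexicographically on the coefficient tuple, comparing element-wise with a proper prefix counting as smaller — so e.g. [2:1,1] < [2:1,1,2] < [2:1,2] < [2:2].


The 5 primitive collections of Σ (r=5, n=2):

  P={0,2}:  v_{0} + v_{2} = 0  →  sig = [2:]
  P={1,4}:  v_{1} + v_{4} = 0  →  sig = [2:]
  P={0,4}:  v_{0} + v_{4} = v_{3}  →  sig = [2:1]
  P={1,3}:  v_{1} + v_{3} = v_{0}  →  sig = [2:1]
  P={2,3}:  v_{2} + v_{3} = v_{4}  →  sig = [2:1]

Sorted signature multiset PRS(X):
    |P|=2: 5 collections, coeffs (), (), (1), (1), (1)


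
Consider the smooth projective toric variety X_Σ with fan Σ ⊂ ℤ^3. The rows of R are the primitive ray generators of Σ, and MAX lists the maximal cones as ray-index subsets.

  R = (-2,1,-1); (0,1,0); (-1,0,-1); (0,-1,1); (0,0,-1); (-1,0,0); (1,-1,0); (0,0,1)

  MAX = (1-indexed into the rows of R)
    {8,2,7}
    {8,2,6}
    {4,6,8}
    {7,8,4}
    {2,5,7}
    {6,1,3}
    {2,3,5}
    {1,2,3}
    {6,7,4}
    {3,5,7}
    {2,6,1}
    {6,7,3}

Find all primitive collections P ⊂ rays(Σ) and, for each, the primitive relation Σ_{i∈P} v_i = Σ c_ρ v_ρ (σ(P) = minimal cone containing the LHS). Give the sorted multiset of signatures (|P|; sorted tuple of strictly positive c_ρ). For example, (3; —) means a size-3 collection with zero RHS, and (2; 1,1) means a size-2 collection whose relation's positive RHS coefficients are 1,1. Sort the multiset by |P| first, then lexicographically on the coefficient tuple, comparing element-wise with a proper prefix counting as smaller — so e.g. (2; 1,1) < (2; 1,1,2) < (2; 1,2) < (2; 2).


|primitive collections| = 14. Relations:

  {5,8}:  v_{5} + v_{8} = 0  →  sig = (2; —)
  {1,7}:  v_{1} + v_{7} = v_{3}  →  sig = (2; 1)
  {2,4}:  v_{2} + v_{4} = v_{8}  →  sig = (2; 1)
  {3,8}:  v_{3} + v_{8} = v_{6}  →  sig = (2; 1)
  {5,6}:  v_{5} + v_{6} = v_{3}  →  sig = (2; 1)
  {4,5}:  v_{4} + v_{5} = v_{6} + v_{7}  →  sig = (2; 1,1)
  {1,5}:  v_{1} + v_{5} = v_{2} + 2·v_{3}  →  sig = (2; 1,2)
  {1,8}:  v_{1} + v_{8} = v_{2} + 2·v_{6}  →  sig = (2; 1,2)
  {3,4}:  v_{3} + v_{4} = 2·v_{6} + v_{7}  →  sig = (2; 1,2)
  {1,4}:  v_{1} + v_{4} = 2·v_{6}  →  sig = (2; 2)
  {2,6,7}:  v_{2} + v_{6} + v_{7} = 0  →  sig = (3; —)
  {2,3,6}:  v_{2} + v_{3} + v_{6} = v_{1}  →  sig = (3; 1)
  {2,3,7}:  v_{2} + v_{3} + v_{7} = v_{5}  →  sig = (3; 1)
  {6,7,8}:  v_{6} + v_{7} + v_{8} = v_{4}  →  sig = (3; 1)

Hence PRS(X_Σ) =
    |P|=2: 10 collections, coeffs (), (1), (1), (1), (1), (1,1), (1,2), (1,2), (1,2), (2)
    |P|=3: 4 collections, coeffs (), (1), (1), (1)


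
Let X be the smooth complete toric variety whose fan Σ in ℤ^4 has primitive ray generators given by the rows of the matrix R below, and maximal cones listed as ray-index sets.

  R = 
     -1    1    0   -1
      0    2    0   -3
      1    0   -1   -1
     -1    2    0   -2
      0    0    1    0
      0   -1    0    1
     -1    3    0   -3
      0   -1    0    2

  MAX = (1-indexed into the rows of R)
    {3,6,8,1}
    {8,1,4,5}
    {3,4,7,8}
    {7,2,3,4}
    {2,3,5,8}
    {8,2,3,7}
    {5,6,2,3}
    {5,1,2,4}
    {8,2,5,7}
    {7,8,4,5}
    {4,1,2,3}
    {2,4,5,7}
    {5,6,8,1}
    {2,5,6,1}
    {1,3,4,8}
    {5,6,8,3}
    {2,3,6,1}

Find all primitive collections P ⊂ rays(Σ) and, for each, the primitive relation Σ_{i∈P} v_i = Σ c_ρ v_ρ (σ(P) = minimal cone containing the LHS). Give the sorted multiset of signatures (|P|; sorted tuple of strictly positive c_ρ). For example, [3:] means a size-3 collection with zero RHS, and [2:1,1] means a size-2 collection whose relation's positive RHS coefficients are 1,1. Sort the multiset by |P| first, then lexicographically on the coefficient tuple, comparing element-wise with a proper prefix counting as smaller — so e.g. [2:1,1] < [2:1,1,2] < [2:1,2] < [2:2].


Primitive collections (9):

  {4,6}:  v_{4} + v_{6} = v_{1}  ⇒ sig = [2:1]
  {6,7}:  v_{6} + v_{7} = v_{4}  ⇒ sig = [2:1]
  {1,7}:  v_{1} + v_{7} = 2·v_{4}  ⇒ sig = [2:2]
  {2,6,8}:  v_{2} + v_{6} + v_{8} = 0  ⇒ sig = [3:]
  {1,2,8}:  v_{1} + v_{2} + v_{8} = v_{4}  ⇒ sig = [3:1]
  {2,4,8}:  v_{2} + v_{4} + v_{8} = v_{7}  ⇒ sig = [3:1]
  {3,4,5}:  v_{3} + v_{4} + v_{5} = v_{2}  ⇒ sig = [3:1]
  {1,3,5}:  v_{1} + v_{3} + v_{5} = v_{2} + v_{6}  ⇒ sig = [3:1,1]
  {3,5,7}:  v_{3} + v_{5} + v_{7} = 2·v_{2} + v_{8}  ⇒ sig = [3:1,2]

Sorted signature multiset PRS(X):
{ [2:1] ×2,  [2:2],  [3:],  [3:1] ×3,  [3:1,1],  [3:1,2] }


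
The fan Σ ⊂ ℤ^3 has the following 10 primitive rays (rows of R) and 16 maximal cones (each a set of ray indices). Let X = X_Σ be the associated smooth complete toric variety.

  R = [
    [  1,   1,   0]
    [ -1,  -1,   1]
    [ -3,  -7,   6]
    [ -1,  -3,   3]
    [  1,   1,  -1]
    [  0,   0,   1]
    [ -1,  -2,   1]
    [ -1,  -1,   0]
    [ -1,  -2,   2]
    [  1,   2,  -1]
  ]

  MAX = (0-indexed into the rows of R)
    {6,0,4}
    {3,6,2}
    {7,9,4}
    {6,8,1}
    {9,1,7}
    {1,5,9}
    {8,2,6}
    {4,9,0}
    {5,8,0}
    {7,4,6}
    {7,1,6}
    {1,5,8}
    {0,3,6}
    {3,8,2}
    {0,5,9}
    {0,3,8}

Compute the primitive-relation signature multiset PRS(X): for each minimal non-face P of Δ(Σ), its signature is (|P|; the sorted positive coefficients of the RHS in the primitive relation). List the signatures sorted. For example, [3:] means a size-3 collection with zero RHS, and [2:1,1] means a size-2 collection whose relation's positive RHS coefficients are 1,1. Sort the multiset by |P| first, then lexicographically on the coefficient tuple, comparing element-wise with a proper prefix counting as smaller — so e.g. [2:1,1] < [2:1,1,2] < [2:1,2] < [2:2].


The 23 primitive collections of Σ (r=10, n=3):

  {0,7}:  v_{0} + v_{7} = 0  so sig = [2:]
  {1,4}:  v_{1} + v_{4} = 0  so sig = [2:]
  {6,9}:  v_{6} + v_{9} = 0  so sig = [2:]
  {0,1}:  v_{0} + v_{1} = v_{5}  so sig = [2:1]
  {4,5}:  v_{4} + v_{5} = v_{0}  so sig = [2:1]
  {5,6}:  v_{5} + v_{6} = v_{8}  so sig = [2:1]
  {5,7}:  v_{5} + v_{7} = v_{1}  so sig = [2:1]
  {8,9}:  v_{8} + v_{9} = v_{5}  so sig = [2:1]
  {2,9}:  v_{2} + v_{9} = v_{3} + v_{8}  so sig = [2:1,1]
  {3,7}:  v_{3} + v_{7} = v_{6} + v_{8}  so sig = [2:1,1]
  {3,9}:  v_{3} + v_{9} = v_{0} + v_{8}  so sig = [2:1,1]
  {4,8}:  v_{4} + v_{8} = v_{0} + v_{6}  so sig = [2:1,1]
  {7,8}:  v_{7} + v_{8} = v_{1} + v_{6}  so sig = [2:1,1]
  {2,4}:  v_{2} + v_{4} = v_{0} + v_{3} + 2·v_{6}  so sig = [2:1,1,2]
  {2,5}:  v_{2} + v_{5} = v_{3} + 2·v_{8}  so sig = [2:1,2]
  {3,5}:  v_{3} + v_{5} = v_{0} + 2·v_{8}  so sig = [2:1,2]
  {1,2}:  v_{1} + v_{2} = v_{6} + 3·v_{8}  so sig = [2:1,3]
  {0,2}:  v_{0} + v_{2} = 2·v_{3}  so sig = [2:2]
  {1,3}:  v_{1} + v_{3} = 2·v_{8}  so sig = [2:2]
  {2,7}:  v_{2} + v_{7} = 2·v_{6} + 2·v_{8}  so sig = [2:2,2]
  {3,4}:  v_{3} + v_{4} = 2·v_{0} + 2·v_{6}  so sig = [2:2,2]
  {0,6,8}:  v_{0} + v_{6} + v_{8} = v_{3}  so sig = [3:1]
  {3,6,8}:  v_{3} + v_{6} + v_{8} = v_{2}  so sig = [3:1]

Hence PRS(X_Σ) =
    |P|=2: 21 collections, coeffs (), (), (), (1), (1), (1), (1), (1), (1,1), (1,1), (1,1), (1,1), (1,1), (1,1,2), (1,2), (1,2), (1,3), (2), (2), (2,2), (2,2)
    |P|=3: 2 collections, coeffs (1), (1)


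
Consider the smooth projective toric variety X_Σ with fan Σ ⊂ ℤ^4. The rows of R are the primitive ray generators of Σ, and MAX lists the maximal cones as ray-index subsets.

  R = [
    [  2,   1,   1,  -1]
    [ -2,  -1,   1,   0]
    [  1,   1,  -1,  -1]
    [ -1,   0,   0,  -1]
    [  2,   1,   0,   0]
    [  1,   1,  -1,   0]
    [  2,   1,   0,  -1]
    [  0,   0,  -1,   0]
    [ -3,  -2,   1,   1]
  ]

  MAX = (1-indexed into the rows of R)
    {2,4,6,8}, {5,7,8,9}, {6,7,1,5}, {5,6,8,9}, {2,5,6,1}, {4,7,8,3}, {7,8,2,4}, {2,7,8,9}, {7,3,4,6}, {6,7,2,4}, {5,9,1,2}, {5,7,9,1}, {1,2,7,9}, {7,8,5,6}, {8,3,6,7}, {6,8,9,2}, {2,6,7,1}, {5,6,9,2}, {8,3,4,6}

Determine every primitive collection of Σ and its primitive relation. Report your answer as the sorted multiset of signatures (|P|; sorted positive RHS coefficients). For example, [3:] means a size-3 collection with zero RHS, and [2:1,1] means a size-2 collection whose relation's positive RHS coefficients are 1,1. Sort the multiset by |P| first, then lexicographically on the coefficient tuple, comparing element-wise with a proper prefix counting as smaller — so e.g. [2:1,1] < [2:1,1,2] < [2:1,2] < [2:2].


14 minimal non-faces of Δ(Σ) (on 9 rays):

  P = {1,8}:  v_{1} + v_{8} = v_{7}  so sig = [2:1]
  P = {2,3}:  v_{2} + v_{3} = v_{4}  so sig = [2:1]
  P = {3,5}:  v_{3} + v_{5} = v_{6} + v_{7}  so sig = [2:1,1]
  P = {3,9}:  v_{3} + v_{9} = v_{2} + v_{8}  so sig = [2:1,1]
  P = {4,5}:  v_{4} + v_{5} = v_{2} + v_{6} + v_{7}  so sig = [2:1,1,1]
  P = {1,3}:  v_{1} + v_{3} = v_{2} + v_{6} + 2·v_{7}  so sig = [2:1,1,2]
  P = {4,9}:  v_{4} + v_{9} = 2·v_{2} + v_{8}  so sig = [2:1,2]
  P = {1,4}:  v_{1} + v_{4} = 2·v_{2} + v_{6} + 2·v_{7}  so sig = [2:1,2,2]
  P = {2,5,8}:  v_{2} + v_{5} + v_{8} = 0  so sig = [3:]
  P = {6,7,9}:  v_{6} + v_{7} + v_{9} = 0  so sig = [3:]
  P = {2,5,7}:  v_{2} + v_{5} + v_{7} = v_{1}  so sig = [3:1]
  P = {1,6,9}:  v_{1} + v_{6} + v_{9} = v_{2} + v_{5}  so sig = [3:1,1]
  P = {2,6,7,8}:  v_{2} + v_{6} + v_{7} + v_{8} = v_{3}  so sig = [4:1]
  P = {4,6,7,8}:  v_{4} + v_{6} + v_{7} + v_{8} = 2·v_{3}  so sig = [4:2]

so the primitive-relation signature multiset is
    |P|=2: 8 collections, coeffs (1), (1), (1,1), (1,1), (1,1,1), (1,1,2), (1,2), (1,2,2)
    |P|=3: 4 collections, coeffs (), (), (1), (1,1)
    |P|=4: 2 collections, coeffs (1), (2)


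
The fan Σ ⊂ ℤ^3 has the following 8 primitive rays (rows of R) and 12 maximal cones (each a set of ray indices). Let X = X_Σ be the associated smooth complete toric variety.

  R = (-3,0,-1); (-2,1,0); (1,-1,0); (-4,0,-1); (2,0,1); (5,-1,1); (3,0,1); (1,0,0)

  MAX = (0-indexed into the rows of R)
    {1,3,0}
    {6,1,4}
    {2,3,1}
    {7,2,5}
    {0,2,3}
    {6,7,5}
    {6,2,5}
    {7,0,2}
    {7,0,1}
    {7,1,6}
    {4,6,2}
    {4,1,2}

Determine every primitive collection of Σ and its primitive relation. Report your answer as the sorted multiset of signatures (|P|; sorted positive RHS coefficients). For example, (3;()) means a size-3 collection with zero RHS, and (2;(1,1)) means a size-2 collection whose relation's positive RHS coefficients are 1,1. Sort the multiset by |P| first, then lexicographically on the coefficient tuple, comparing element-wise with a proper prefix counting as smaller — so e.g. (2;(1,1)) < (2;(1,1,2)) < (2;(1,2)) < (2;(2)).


14 collections generate NE(X_Σ); each relation:

  • {0,6}:  v_{0} + v_{6} = 0  ⟹  sig = (2;())
  • {1,5}:  v_{1} + v_{5} = v_{6}  ⟹  sig = (2;(1))
  • {3,5}:  v_{3} + v_{5} = v_{2}  ⟹  sig = (2;(1))
  • {3,7}:  v_{3} + v_{7} = v_{0}  ⟹  sig = (2;(1))
  • {4,7}:  v_{4} + v_{7} = v_{6}  ⟹  sig = (2;(1))
  • {0,4}:  v_{0} + v_{4} = v_{1} + v_{2}  ⟹  sig = (2;(1,1))
  • {0,5}:  v_{0} + v_{5} = v_{2} + v_{7}  ⟹  sig = (2;(1,1))
  • {3,6}:  v_{3} + v_{6} = v_{1} + v_{2}  ⟹  sig = (2;(1,1))
  • {4,5}:  v_{4} + v_{5} = v_{2} + 2·v_{6}  ⟹  sig = (2;(1,2))
  • {3,4}:  v_{3} + v_{4} = 2·v_{1} + 2·v_{2}  ⟹  sig = (2;(2,2))
  • {1,2,7}:  v_{1} + v_{2} + v_{7} = 0  ⟹  sig = (3;())
  • {0,1,2}:  v_{0} + v_{1} + v_{2} = v_{3}  ⟹  sig = (3;(1))
  • {1,2,6}:  v_{1} + v_{2} + v_{6} = v_{4}  ⟹  sig = (3;(1))
  • {2,6,7}:  v_{2} + v_{6} + v_{7} = v_{5}  ⟹  sig = (3;(1))

Signatures (|P|; sorted positive RHS coefficients), sorted:
    |P|=2: 10 collections, coeffs (), (1), (1), (1), (1), (1,1), (1,1), (1,1), (1,2), (2,2)
    |P|=3: 4 collections, coeffs (), (1), (1), (1)


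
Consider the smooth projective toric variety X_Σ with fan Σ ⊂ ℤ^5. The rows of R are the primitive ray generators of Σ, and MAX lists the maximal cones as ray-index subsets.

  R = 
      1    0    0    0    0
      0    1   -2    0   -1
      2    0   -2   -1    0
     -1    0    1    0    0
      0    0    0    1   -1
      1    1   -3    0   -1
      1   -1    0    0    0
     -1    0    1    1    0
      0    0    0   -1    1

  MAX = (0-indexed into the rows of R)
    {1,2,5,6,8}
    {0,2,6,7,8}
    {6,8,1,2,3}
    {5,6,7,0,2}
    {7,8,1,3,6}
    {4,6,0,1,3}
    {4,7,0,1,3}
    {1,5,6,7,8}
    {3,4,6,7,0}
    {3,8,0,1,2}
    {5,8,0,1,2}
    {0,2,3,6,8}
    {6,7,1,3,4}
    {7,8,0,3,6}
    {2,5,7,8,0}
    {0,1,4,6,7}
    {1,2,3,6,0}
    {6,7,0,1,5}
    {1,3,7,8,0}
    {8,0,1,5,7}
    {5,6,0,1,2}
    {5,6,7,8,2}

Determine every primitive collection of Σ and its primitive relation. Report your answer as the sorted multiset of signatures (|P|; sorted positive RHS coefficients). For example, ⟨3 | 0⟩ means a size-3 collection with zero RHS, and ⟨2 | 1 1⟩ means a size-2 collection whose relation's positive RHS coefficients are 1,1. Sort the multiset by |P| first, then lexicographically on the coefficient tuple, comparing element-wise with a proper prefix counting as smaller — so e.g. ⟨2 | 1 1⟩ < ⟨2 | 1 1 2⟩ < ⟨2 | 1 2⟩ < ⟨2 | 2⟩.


Σ has 9 primitive collections:

  {4,8}:  v_{4} + v_{8} = 0 — sig = ⟨2 | 0⟩
  {3,5}:  v_{3} + v_{5} = v_{1} — sig = ⟨2 | 1⟩
  {2,4}:  v_{2} + v_{4} = v_{0} + v_{1} + v_{6} — sig = ⟨2 | 1 1 1⟩
  {4,5}:  v_{4} + v_{5} = v_{0} + 2·v_{1} + v_{6} + v_{7} — sig = ⟨2 | 1 1 1 2⟩
  {2,3,7}:  v_{2} + v_{3} + v_{7} = 0 — sig = ⟨3 | 0⟩
  {1,2,7}:  v_{1} + v_{2} + v_{7} = v_{5} — sig = ⟨3 | 1⟩
  {0,1,6,8}:  v_{0} + v_{1} + v_{6} + v_{8} = v_{2} — sig = ⟨4 | 1⟩
  {0,5,6,8}:  v_{0} + v_{5} + v_{6} + v_{8} = 2·v_{2} + v_{7} — sig = ⟨4 | 1 2⟩
  {0,1,3,6,7}:  v_{0} + v_{1} + v_{3} + v_{6} + v_{7} = v_{4} — sig = ⟨5 | 1⟩

Signatures (|P|; sorted positive RHS coefficients), sorted:
{ ⟨2 | 0⟩,  ⟨2 | 1⟩,  ⟨2 | 1 1 1⟩,  ⟨2 | 1 1 1 2⟩,  ⟨3 | 0⟩,  ⟨3 | 1⟩,  ⟨4 | 1⟩,  ⟨4 | 1 2⟩,  ⟨5 | 1⟩ }


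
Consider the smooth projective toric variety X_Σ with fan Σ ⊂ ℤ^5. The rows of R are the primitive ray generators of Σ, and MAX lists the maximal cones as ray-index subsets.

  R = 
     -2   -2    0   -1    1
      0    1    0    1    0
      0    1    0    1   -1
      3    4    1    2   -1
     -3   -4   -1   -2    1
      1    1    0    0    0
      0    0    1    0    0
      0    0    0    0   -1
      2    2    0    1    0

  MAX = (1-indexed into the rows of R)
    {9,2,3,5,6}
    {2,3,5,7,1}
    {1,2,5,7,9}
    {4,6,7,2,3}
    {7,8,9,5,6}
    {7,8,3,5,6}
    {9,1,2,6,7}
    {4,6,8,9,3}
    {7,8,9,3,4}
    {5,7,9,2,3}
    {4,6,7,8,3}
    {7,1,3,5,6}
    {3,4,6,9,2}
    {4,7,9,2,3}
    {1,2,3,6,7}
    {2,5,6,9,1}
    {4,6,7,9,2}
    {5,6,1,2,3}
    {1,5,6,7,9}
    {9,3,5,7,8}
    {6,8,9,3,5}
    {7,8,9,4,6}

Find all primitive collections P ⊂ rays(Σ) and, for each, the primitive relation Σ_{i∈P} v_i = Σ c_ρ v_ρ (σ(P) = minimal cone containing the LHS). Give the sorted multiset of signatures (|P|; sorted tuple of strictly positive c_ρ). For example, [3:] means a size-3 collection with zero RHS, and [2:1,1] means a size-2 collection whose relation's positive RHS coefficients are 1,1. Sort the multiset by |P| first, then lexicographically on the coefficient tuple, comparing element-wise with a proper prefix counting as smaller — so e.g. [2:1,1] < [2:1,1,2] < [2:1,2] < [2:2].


7 minimal non-faces of Δ(Σ) (on 9 rays):

  {4,5}:  v_{4} + v_{5} = 0  ⇒ sig = [2:]
  {2,8}:  v_{2} + v_{8} = v_{3}  ⇒ sig = [2:1]
  {1,4}:  v_{1} + v_{4} = v_{2} + v_{6} + v_{7}  ⇒ sig = [2:1,1,1]
  {1,8}:  v_{1} + v_{8} = v_{3} + v_{5} + v_{6} + v_{7}  ⇒ sig = [2:1,1,1,1]
  {1,3,9}:  v_{1} + v_{3} + v_{9} = v_{2}  ⇒ sig = [3:1]
  {2,5,6,7}:  v_{2} + v_{5} + v_{6} + v_{7} = v_{1}  ⇒ sig = [4:1]
  {3,6,7,9}:  v_{3} + v_{6} + v_{7} + v_{9} = v_{4}  ⇒ sig = [4:1]

Signatures (|P|; sorted positive RHS coefficients), sorted:
    [2:]
    [2:1]
    [2:1,1,1]
    [2:1,1,1,1]
    [3:1]
    [4:1]
    [4:1]


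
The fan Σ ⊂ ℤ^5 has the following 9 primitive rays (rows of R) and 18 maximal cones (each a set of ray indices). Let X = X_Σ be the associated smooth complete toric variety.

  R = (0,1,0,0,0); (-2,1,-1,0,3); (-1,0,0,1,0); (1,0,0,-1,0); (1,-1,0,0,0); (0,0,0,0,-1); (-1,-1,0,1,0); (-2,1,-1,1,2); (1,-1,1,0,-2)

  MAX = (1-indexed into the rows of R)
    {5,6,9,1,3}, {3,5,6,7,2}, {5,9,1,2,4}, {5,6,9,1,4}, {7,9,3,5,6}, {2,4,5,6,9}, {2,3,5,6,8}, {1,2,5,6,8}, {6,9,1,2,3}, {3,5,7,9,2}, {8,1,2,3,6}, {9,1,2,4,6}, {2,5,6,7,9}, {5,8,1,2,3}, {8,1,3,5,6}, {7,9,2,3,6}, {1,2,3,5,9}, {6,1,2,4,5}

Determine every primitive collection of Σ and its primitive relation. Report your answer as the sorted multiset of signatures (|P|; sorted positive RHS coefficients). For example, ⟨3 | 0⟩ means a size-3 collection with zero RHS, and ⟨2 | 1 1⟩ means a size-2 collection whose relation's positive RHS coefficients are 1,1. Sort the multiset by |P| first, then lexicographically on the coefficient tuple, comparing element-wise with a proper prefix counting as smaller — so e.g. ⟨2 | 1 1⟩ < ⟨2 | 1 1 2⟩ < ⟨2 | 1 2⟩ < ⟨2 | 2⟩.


9 collections generate NE(X_Σ); each relation:

  P={3,4}:  v_{3} + v_{4} = 0 — sig = ⟨2 | 0⟩
  P={1,7}:  v_{1} + v_{7} = v_{3} — sig = ⟨2 | 1⟩
  P={8,9}:  v_{8} + v_{9} = v_{3} — sig = ⟨2 | 1⟩
  P={4,7}:  v_{4} + v_{7} = v_{2} + v_{5} + v_{6} + v_{9} — sig = ⟨2 | 1 1 1 1⟩
  P={4,8}:  v_{4} + v_{8} = v_{1} + v_{2} + v_{5} + v_{6} — sig = ⟨2 | 1 1 1 1⟩
  P={7,8}:  v_{7} + v_{8} = v_{2} + 2·v_{3} + v_{5} + v_{6} — sig = ⟨2 | 1 1 1 2⟩
  P={1,2,5,6,9}:  v_{1} + v_{2} + v_{5} + v_{6} + v_{9} = 0 — sig = ⟨5 | 0⟩
  P={1,2,3,5,6}:  v_{1} + v_{2} + v_{3} + v_{5} + v_{6} = v_{8} — sig = ⟨5 | 1⟩
  P={2,3,5,6,9}:  v_{2} + v_{3} + v_{5} + v_{6} + v_{9} = v_{7} — sig = ⟨5 | 1⟩

Sorted signature multiset PRS(X):
[⟨2 | 0⟩, ⟨2 | 1⟩, ⟨2 | 1⟩, ⟨2 | 1 1 1 1⟩, ⟨2 | 1 1 1 1⟩, ⟨2 | 1 1 1 2⟩, ⟨5 | 0⟩, ⟨5 | 1⟩, ⟨5 | 1⟩]


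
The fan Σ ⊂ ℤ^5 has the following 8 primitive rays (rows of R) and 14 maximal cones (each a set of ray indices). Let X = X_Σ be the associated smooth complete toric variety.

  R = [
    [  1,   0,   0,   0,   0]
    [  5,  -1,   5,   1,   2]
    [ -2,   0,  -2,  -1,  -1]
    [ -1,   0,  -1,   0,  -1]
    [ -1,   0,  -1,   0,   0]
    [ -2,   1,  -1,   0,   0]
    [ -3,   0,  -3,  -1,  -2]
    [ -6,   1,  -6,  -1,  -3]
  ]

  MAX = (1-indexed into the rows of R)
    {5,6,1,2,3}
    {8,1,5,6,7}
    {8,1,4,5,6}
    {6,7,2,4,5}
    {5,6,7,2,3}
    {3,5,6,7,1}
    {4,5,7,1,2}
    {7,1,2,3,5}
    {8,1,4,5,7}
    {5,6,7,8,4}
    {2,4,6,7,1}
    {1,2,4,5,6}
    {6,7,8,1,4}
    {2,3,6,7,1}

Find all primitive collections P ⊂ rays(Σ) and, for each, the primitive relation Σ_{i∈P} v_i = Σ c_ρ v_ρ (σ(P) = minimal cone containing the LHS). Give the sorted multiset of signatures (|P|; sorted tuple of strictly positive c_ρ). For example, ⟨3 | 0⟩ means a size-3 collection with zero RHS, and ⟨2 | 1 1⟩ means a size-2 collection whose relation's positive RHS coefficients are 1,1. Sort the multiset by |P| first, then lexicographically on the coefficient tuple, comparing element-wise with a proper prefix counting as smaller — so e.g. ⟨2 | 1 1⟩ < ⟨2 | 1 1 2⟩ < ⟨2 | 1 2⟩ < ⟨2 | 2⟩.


5 minimal non-faces of Δ(Σ) (on 8 rays):

  • {2,8}:  v_{2} + v_{8} = v_{4}  →  sig = ⟨2 | 1⟩
  • {3,4}:  v_{3} + v_{4} = v_{7}  →  sig = ⟨2 | 1⟩
  • {3,8}:  v_{3} + v_{8} = v_{1} + v_{5} + v_{6} + 2·v_{7}  →  sig = ⟨2 | 1 1 1 2⟩
  • {1,2,5,6,7}:  v_{1} + v_{2} + v_{5} + v_{6} + v_{7} = 0  →  sig = ⟨5 | 0⟩
  • {1,4,5,6,7}:  v_{1} + v_{4} + v_{5} + v_{6} + v_{7} = v_{8}  →  sig = ⟨5 | 1⟩

Sorted signature multiset PRS(X):
    ⟨2 | 1⟩
    ⟨2 | 1⟩
    ⟨2 | 1 1 1 2⟩
    ⟨5 | 0⟩
    ⟨5 | 1⟩


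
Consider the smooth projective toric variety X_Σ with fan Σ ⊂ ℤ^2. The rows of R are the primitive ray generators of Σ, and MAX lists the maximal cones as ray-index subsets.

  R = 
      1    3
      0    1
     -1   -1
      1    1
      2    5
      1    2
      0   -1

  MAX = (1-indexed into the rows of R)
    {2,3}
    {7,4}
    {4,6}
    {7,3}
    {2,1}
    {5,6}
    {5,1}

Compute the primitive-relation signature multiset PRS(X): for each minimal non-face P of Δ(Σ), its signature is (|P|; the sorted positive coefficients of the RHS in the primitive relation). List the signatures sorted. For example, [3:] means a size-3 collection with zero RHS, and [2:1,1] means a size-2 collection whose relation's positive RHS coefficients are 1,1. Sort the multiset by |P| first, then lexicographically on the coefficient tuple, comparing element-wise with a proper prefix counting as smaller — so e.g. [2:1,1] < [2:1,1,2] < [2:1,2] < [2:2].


The 14 primitive collections of Σ (r=7, n=2):

  P = {2,7}:  v_{2} + v_{7} = 0  →  sig = [2:]
  P = {3,4}:  v_{3} + v_{4} = 0  →  sig = [2:]
  P = {1,6}:  v_{1} + v_{6} = v_{5}  →  sig = [2:1]
  P = {1,7}:  v_{1} + v_{7} = v_{6}  →  sig = [2:1]
  P = {2,4}:  v_{2} + v_{4} = v_{6}  →  sig = [2:1]
  P = {2,6}:  v_{2} + v_{6} = v_{1}  →  sig = [2:1]
  P = {3,6}:  v_{3} + v_{6} = v_{2}  →  sig = [2:1]
  P = {6,7}:  v_{6} + v_{7} = v_{4}  →  sig = [2:1]
  P = {3,5}:  v_{3} + v_{5} = v_{1} + v_{2}  →  sig = [2:1,1]
  P = {1,3}:  v_{1} + v_{3} = 2·v_{2}  →  sig = [2:2]
  P = {1,4}:  v_{1} + v_{4} = 2·v_{6}  →  sig = [2:2]
  P = {2,5}:  v_{2} + v_{5} = 2·v_{1}  →  sig = [2:2]
  P = {5,7}:  v_{5} + v_{7} = 2·v_{6}  →  sig = [2:2]
  P = {4,5}:  v_{4} + v_{5} = 3·v_{6}  →  sig = [2:3]

Hence PRS(X_Σ) =
    [2:]
    [2:]
    [2:1]
    [2:1]
    [2:1]
    [2:1]
    [2:1]
    [2:1]
    [2:1,1]
    [2:2]
    [2:2]
    [2:2]
    [2:2]
    [2:3]


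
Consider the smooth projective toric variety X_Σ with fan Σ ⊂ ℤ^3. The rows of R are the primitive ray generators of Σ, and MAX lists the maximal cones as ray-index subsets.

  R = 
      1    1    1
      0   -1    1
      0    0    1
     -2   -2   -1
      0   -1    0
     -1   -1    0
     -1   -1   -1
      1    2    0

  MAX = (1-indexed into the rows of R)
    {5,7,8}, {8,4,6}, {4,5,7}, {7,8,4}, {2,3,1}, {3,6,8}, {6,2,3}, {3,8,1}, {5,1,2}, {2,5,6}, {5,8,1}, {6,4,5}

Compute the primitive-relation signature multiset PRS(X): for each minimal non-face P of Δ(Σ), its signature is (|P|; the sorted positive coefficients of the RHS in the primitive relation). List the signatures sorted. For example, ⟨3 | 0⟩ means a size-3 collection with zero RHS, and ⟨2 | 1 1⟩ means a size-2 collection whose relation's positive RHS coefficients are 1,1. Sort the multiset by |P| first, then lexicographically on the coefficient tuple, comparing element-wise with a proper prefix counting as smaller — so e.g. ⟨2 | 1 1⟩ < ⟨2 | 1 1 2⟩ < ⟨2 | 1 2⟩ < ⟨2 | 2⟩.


Σ has 12 primitive collections:

  {1,7}:  v_{1} + v_{7} = 0  ⟹  sig = ⟨2 | 0⟩
  {1,4}:  v_{1} + v_{4} = v_{6}  ⟹  sig = ⟨2 | 1⟩
  {1,6}:  v_{1} + v_{6} = v_{3}  ⟹  sig = ⟨2 | 1⟩
  {2,8}:  v_{2} + v_{8} = v_{1}  ⟹  sig = ⟨2 | 1⟩
  {3,5}:  v_{3} + v_{5} = v_{2}  ⟹  sig = ⟨2 | 1⟩
  {3,7}:  v_{3} + v_{7} = v_{6}  ⟹  sig = ⟨2 | 1⟩
  {6,7}:  v_{6} + v_{7} = v_{4}  ⟹  sig = ⟨2 | 1⟩
  {2,7}:  v_{2} + v_{7} = v_{5} + v_{6}  ⟹  sig = ⟨2 | 1 1⟩
  {2,4}:  v_{2} + v_{4} = v_{5} + 2·v_{6}  ⟹  sig = ⟨2 | 1 2⟩
  {3,4}:  v_{3} + v_{4} = 2·v_{6}  ⟹  sig = ⟨2 | 2⟩
  {5,6,8}:  v_{5} + v_{6} + v_{8} = 0  ⟹  sig = ⟨3 | 0⟩
  {4,5,8}:  v_{4} + v_{5} + v_{8} = v_{7}  ⟹  sig = ⟨3 | 1⟩

Sorted signature multiset PRS(X):
    ⟨2 | 0⟩
    ⟨2 | 1⟩
    ⟨2 | 1⟩
    ⟨2 | 1⟩
    ⟨2 | 1⟩
    ⟨2 | 1⟩
    ⟨2 | 1⟩
    ⟨2 | 1 1⟩
    ⟨2 | 1 2⟩
    ⟨2 | 2⟩
    ⟨3 | 0⟩
    ⟨3 | 1⟩


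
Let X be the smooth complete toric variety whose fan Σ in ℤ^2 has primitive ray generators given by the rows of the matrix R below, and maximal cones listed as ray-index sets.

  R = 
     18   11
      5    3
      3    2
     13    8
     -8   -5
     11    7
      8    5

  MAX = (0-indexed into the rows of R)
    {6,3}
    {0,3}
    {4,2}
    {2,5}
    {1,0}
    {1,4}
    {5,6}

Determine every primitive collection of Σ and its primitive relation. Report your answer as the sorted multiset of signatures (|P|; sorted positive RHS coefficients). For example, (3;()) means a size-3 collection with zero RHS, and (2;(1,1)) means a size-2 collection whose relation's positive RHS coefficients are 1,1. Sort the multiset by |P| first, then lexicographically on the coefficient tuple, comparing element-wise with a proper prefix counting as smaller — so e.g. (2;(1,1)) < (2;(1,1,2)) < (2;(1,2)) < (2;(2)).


Primitive collections (14):

  P={4,6}:  v_{4} + v_{6} = 0  →  sig = (2;())
  P={1,2}:  v_{1} + v_{2} = v_{6}  →  sig = (2;(1))
  P={1,3}:  v_{1} + v_{3} = v_{0}  →  sig = (2;(1))
  P={1,6}:  v_{1} + v_{6} = v_{3}  →  sig = (2;(1))
  P={2,6}:  v_{2} + v_{6} = v_{5}  →  sig = (2;(1))
  P={3,4}:  v_{3} + v_{4} = v_{1}  →  sig = (2;(1))
  P={4,5}:  v_{4} + v_{5} = v_{2}  →  sig = (2;(1))
  P={0,2}:  v_{0} + v_{2} = v_{3} + v_{6}  →  sig = (2;(1,1))
  P={0,5}:  v_{0} + v_{5} = v_{3} + 2·v_{6}  →  sig = (2;(1,2))
  P={0,4}:  v_{0} + v_{4} = 2·v_{1}  →  sig = (2;(2))
  P={0,6}:  v_{0} + v_{6} = 2·v_{3}  →  sig = (2;(2))
  P={1,5}:  v_{1} + v_{5} = 2·v_{6}  →  sig = (2;(2))
  P={2,3}:  v_{2} + v_{3} = 2·v_{6}  →  sig = (2;(2))
  P={3,5}:  v_{3} + v_{5} = 3·v_{6}  →  sig = (2;(3))

Sorted signature multiset PRS(X):
    (2;())
    (2;(1))
    (2;(1))
    (2;(1))
    (2;(1))
    (2;(1))
    (2;(1))
    (2;(1,1))
    (2;(1,2))
    (2;(2))
    (2;(2))
    (2;(2))
    (2;(2))
    (2;(3))


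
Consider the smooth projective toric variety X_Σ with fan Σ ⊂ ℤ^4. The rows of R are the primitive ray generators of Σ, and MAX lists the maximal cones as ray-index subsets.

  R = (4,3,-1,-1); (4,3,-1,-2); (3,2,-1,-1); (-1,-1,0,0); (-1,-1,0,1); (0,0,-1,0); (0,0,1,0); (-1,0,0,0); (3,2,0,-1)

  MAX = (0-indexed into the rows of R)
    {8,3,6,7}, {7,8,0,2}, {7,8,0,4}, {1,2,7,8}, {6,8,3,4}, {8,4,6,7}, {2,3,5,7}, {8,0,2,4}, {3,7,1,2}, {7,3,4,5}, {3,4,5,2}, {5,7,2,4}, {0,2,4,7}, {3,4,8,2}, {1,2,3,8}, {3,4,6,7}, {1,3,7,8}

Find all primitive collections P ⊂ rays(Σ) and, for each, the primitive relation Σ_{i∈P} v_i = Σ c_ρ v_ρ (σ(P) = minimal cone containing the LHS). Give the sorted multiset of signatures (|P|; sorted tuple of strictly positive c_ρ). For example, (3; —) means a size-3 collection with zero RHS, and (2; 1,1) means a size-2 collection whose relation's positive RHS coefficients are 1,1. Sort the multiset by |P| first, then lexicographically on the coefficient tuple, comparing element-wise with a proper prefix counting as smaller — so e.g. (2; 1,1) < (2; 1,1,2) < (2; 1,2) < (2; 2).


Primitive collections (14):

  • {5,6}:  v_{5} + v_{6} = 0  ⇒ sig = (2; —)
  • {0,3}:  v_{0} + v_{3} = v_{2}  ⇒ sig = (2; 1)
  • {1,4}:  v_{1} + v_{4} = v_{2}  ⇒ sig = (2; 1)
  • {2,6}:  v_{2} + v_{6} = v_{8}  ⇒ sig = (2; 1)
  • {5,8}:  v_{5} + v_{8} = v_{2}  ⇒ sig = (2; 1)
  • {0,1}:  v_{0} + v_{1} = 2·v_{2} + v_{7} + v_{8}  ⇒ sig = (2; 1,1,2)
  • {0,5}:  v_{0} + v_{5} = 2·v_{2} + v_{4} + v_{7}  ⇒ sig = (2; 1,1,2)
  • {0,6}:  v_{0} + v_{6} = v_{4} + v_{7} + 2·v_{8}  ⇒ sig = (2; 1,1,2)
  • {1,5}:  v_{1} + v_{5} = 2·v_{2} + v_{3} + v_{7}  ⇒ sig = (2; 1,1,2)
  • {1,6}:  v_{1} + v_{6} = v_{3} + v_{7} + 2·v_{8}  ⇒ sig = (2; 1,1,2)
  • {3,4,7,8}:  v_{3} + v_{4} + v_{7} + v_{8} = 0  ⇒ sig = (4; —)
  • {2,3,4,7}:  v_{2} + v_{3} + v_{4} + v_{7} = v_{5}  ⇒ sig = (4; 1)
  • {2,3,7,8}:  v_{2} + v_{3} + v_{7} + v_{8} = v_{1}  ⇒ sig = (4; 1)
  • {2,4,7,8}:  v_{2} + v_{4} + v_{7} + v_{8} = v_{0}  ⇒ sig = (4; 1)

Hence PRS(X_Σ) =
{ (2; —),  (2; 1) ×4,  (2; 1,1,2) ×5,  (4; —),  (4; 1) ×3 }


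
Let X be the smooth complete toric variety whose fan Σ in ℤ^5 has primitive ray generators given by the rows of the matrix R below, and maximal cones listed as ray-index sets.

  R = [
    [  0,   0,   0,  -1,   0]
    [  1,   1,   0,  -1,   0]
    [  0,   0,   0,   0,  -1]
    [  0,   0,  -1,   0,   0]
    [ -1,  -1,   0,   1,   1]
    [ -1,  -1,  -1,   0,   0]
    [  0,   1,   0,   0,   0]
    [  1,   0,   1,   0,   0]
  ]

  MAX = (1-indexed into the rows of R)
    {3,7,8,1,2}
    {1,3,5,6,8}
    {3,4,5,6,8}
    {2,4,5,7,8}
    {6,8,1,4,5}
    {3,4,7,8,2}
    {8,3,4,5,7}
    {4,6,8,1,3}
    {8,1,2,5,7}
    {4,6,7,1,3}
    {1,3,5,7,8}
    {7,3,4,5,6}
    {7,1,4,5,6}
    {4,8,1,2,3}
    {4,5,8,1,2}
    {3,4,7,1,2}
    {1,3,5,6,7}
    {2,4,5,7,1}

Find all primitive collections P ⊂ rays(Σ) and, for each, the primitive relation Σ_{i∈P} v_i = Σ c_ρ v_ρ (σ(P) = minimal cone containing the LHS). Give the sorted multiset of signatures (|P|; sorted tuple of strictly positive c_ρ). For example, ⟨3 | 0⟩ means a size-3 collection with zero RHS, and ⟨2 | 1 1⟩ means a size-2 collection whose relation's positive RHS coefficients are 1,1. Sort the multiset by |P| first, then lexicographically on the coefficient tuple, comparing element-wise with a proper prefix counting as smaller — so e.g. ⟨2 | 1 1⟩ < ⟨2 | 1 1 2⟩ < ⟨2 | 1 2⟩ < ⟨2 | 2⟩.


Σ has 5 primitive collections:

  P = {2,6}:  v_{2} + v_{6} = v_{1} + v_{4} — sig = ⟨2 | 1 1⟩
  P = {2,3,5}:  v_{2} + v_{3} + v_{5} = 0 — sig = ⟨3 | 0⟩
  P = {6,7,8}:  v_{6} + v_{7} + v_{8} = 0 — sig = ⟨3 | 0⟩
  P = {1,3,4,5}:  v_{1} + v_{3} + v_{4} + v_{5} = v_{6} — sig = ⟨4 | 1⟩
  P = {1,4,7,8}:  v_{1} + v_{4} + v_{7} + v_{8} = v_{2} — sig = ⟨4 | 1⟩

Hence PRS(X_Σ) =
    ⟨2 | 1 1⟩
    ⟨3 | 0⟩
    ⟨3 | 0⟩
    ⟨4 | 1⟩
    ⟨4 | 1⟩


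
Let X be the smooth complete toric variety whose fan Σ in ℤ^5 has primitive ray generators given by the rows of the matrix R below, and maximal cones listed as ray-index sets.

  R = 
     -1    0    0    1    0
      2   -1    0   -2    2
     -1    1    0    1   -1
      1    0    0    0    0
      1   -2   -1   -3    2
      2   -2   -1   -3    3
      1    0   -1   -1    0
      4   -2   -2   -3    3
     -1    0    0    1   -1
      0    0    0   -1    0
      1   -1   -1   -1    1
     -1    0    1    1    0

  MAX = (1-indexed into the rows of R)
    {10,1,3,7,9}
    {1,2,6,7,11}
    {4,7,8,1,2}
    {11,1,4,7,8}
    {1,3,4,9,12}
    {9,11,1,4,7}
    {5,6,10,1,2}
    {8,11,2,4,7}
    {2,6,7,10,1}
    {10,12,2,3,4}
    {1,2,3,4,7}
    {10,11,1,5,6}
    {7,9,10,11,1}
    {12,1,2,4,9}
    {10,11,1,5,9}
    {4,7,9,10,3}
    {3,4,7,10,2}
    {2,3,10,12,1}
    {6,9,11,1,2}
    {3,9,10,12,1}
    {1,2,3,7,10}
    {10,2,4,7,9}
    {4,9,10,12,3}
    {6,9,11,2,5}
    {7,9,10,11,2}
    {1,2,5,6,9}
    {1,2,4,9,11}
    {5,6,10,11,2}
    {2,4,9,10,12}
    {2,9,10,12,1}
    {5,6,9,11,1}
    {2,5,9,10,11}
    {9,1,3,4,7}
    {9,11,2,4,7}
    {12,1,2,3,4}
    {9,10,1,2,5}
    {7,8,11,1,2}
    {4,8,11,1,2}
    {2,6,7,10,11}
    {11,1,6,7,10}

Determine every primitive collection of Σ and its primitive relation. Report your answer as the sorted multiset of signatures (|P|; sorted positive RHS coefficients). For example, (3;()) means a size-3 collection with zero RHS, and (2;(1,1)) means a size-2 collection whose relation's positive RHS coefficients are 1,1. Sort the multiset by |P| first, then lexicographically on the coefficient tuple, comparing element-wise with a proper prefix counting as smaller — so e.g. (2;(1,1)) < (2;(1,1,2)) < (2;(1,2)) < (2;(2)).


The 25 primitive collections of Σ (r=12, n=5):

  P={7,12}:  v_{7} + v_{12} = 0  so sig = (2;())
  P={3,11}:  v_{3} + v_{11} = v_{1} + v_{7}  so sig = (2;(1,1))
  P={4,6}:  v_{4} + v_{6} = v_{2} + v_{11}  so sig = (2;(1,1))
  P={8,10}:  v_{8} + v_{10} = v_{2} + v_{7} + v_{11}  so sig = (2;(1,1,1))
  P={11,12}:  v_{11} + v_{12} = v_{1} + v_{2} + v_{9}  so sig = (2;(1,1,1))
  P={4,5}:  v_{4} + v_{5} = v_{2} + v_{9} + v_{10} + v_{11}  so sig = (2;(1,1,1,1))
  P={8,12}:  v_{8} + v_{12} = v_{1} + v_{2} + v_{4} + v_{11}  so sig = (2;(1,1,1,1))
  P={3,6}:  v_{3} + v_{6} = 2·v_{1} + v_{2} + v_{7} + v_{10}  so sig = (2;(1,1,1,2))
  P={3,5}:  v_{3} + v_{5} = v_{1} + 2·v_{10} + v_{11}  so sig = (2;(1,1,2))
  P={3,8}:  v_{3} + v_{8} = 2·v_{1} + v_{2} + v_{4} + 2·v_{7}  so sig = (2;(1,1,2,2))
  P={6,8}:  v_{6} + v_{8} = v_{1} + 2·v_{2} + v_{7} + 2·v_{11}  so sig = (2;(1,1,2,2))
  P={6,12}:  v_{6} + v_{12} = 2·v_{1} + 2·v_{2} + v_{9} + v_{10}  so sig = (2;(1,1,2,2))
  P={5,8}:  v_{5} + v_{8} = v_{2} + v_{10} + 3·v_{11}  so sig = (2;(1,1,3))
  P={8,9}:  v_{8} + v_{9} = v_{4} + 2·v_{11}  so sig = (2;(1,2))
  P={5,7}:  v_{5} + v_{7} = 2·v_{10} + 2·v_{11}  so sig = (2;(2,2))
  P={5,12}:  v_{5} + v_{12} = 2·v_{1} + 2·v_{2} + 2·v_{9} + 2·v_{10}  so sig = (2;(2,2,2,2))
  P={1,4,10}:  v_{1} + v_{4} + v_{10} = 0  so sig = (3;())
  P={2,3,9}:  v_{2} + v_{3} + v_{9} = 0  so sig = (3;())
  P={6,9,10}:  v_{6} + v_{9} + v_{10} = v_{5}  so sig = (3;(1))
  P={4,10,11}:  v_{4} + v_{10} + v_{11} = v_{2} + v_{7} + v_{9}  so sig = (3;(1,1,1))
  P={6,7,9}:  v_{6} + v_{7} + v_{9} = v_{10} + 2·v_{11}  so sig = (3;(1,2))
  P={1,2,7,9}:  v_{1} + v_{2} + v_{7} + v_{9} = v_{11}  so sig = (4;(1))
  P={1,2,10,11}:  v_{1} + v_{2} + v_{10} + v_{11} = v_{6}  so sig = (4;(1))
  P={1,2,5,11}:  v_{1} + v_{2} + v_{5} + v_{11} = 2·v_{6} + v_{9}  so sig = (4;(1,2))
  P={1,2,4,7,11}:  v_{1} + v_{2} + v_{4} + v_{7} + v_{11} = v_{8}  so sig = (5;(1))

Sorted signature multiset PRS(X):
{ (2;()),  (2;(1,1)) ×2,  (2;(1,1,1)) ×2,  (2;(1,1,1,1)) ×2,  (2;(1,1,1,2)),  (2;(1,1,2)),  (2;(1,1,2,2)) ×3,  (2;(1,1,3)),  (2;(1,2)),  (2;(2,2)),  (2;(2,2,2,2)),  (3;()) ×2,  (3;(1)),  (3;(1,1,1)),  (3;(1,2)),  (4;(1)) ×2,  (4;(1,2)),  (5;(1)) }


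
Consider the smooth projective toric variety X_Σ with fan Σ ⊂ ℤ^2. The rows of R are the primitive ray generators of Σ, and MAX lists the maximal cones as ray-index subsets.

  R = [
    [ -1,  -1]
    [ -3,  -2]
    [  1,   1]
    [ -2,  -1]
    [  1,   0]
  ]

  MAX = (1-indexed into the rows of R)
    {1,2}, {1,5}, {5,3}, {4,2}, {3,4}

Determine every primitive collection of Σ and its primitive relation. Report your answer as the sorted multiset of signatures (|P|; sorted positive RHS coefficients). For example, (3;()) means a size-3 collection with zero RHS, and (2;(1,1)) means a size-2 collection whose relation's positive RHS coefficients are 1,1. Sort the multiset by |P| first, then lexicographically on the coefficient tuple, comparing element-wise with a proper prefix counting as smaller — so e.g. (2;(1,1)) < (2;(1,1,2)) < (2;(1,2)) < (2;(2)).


|primitive collections| = 5. Relations:

  P={1,3}:  v_{1} + v_{3} = 0 — sig = (2;())
  P={1,4}:  v_{1} + v_{4} = v_{2} — sig = (2;(1))
  P={2,3}:  v_{2} + v_{3} = v_{4} — sig = (2;(1))
  P={4,5}:  v_{4} + v_{5} = v_{1} — sig = (2;(1))
  P={2,5}:  v_{2} + v_{5} = 2·v_{1} — sig = (2;(2))

Signatures (|P|; sorted positive RHS coefficients), sorted:
    (2;())
    (2;(1))
    (2;(1))
    (2;(1))
    (2;(2))


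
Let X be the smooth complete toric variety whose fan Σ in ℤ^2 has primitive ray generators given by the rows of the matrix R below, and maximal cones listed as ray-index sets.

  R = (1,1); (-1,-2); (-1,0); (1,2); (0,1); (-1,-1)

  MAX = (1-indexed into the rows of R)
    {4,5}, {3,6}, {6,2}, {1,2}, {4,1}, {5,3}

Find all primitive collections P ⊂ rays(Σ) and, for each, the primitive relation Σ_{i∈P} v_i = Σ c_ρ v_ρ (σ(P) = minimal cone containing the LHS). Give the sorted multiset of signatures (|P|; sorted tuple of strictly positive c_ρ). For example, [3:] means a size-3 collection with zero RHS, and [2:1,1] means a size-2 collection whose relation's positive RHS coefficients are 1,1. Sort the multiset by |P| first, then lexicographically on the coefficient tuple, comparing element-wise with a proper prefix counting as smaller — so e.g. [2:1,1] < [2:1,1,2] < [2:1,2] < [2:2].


The 9 primitive collections of Σ (r=6, n=2):

  P = {1,6}:  v_{1} + v_{6} = 0 — sig = [2:]
  P = {2,4}:  v_{2} + v_{4} = 0 — sig = [2:]
  P = {1,3}:  v_{1} + v_{3} = v_{5} — sig = [2:1]
  P = {1,5}:  v_{1} + v_{5} = v_{4} — sig = [2:1]
  P = {2,5}:  v_{2} + v_{5} = v_{6} — sig = [2:1]
  P = {4,6}:  v_{4} + v_{6} = v_{5} — sig = [2:1]
  P = {5,6}:  v_{5} + v_{6} = v_{3} — sig = [2:1]
  P = {2,3}:  v_{2} + v_{3} = 2·v_{6} — sig = [2:2]
  P = {3,4}:  v_{3} + v_{4} = 2·v_{5} — sig = [2:2]

Sorted signature multiset PRS(X):
[[2:], [2:], [2:1], [2:1], [2:1], [2:1], [2:1], [2:2], [2:2]]


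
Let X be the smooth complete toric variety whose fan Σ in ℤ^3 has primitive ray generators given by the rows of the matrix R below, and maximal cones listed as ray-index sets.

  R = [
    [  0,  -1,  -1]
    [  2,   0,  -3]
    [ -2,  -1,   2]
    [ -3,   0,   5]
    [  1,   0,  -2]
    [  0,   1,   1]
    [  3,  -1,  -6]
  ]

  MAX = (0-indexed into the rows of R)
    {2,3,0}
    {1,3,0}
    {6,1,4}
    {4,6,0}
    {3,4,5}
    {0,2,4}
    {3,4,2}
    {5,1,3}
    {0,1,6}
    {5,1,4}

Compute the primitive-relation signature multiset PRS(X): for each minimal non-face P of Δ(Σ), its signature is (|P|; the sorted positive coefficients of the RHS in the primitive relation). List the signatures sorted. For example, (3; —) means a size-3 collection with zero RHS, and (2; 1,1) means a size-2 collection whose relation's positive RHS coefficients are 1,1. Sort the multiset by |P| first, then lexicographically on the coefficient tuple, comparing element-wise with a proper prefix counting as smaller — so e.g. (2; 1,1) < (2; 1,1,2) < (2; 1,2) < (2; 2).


9 collections generate NE(X_Σ); each relation:

  P={0,5}:  v_{0} + v_{5} = 0  ⟹  sig = (2; —)
  P={1,2}:  v_{1} + v_{2} = v_{0}  ⟹  sig = (2; 1)
  P={3,6}:  v_{3} + v_{6} = v_{0}  ⟹  sig = (2; 1)
  P={2,5}:  v_{2} + v_{5} = v_{3} + v_{4}  ⟹  sig = (2; 1,1)
  P={5,6}:  v_{5} + v_{6} = v_{1} + v_{4}  ⟹  sig = (2; 1,1)
  P={2,6}:  v_{2} + v_{6} = 2·v_{0} + v_{4}  ⟹  sig = (2; 1,2)
  P={1,3,4}:  v_{1} + v_{3} + v_{4} = 0  ⟹  sig = (3; —)
  P={0,1,4}:  v_{0} + v_{1} + v_{4} = v_{6}  ⟹  sig = (3; 1)
  P={0,3,4}:  v_{0} + v_{3} + v_{4} = v_{2}  ⟹  sig = (3; 1)

Signatures (|P|; sorted positive RHS coefficients), sorted:
    (2; —)
    (2; 1)
    (2; 1)
    (2; 1,1)
    (2; 1,1)
    (2; 1,2)
    (3; —)
    (3; 1)
    (3; 1)


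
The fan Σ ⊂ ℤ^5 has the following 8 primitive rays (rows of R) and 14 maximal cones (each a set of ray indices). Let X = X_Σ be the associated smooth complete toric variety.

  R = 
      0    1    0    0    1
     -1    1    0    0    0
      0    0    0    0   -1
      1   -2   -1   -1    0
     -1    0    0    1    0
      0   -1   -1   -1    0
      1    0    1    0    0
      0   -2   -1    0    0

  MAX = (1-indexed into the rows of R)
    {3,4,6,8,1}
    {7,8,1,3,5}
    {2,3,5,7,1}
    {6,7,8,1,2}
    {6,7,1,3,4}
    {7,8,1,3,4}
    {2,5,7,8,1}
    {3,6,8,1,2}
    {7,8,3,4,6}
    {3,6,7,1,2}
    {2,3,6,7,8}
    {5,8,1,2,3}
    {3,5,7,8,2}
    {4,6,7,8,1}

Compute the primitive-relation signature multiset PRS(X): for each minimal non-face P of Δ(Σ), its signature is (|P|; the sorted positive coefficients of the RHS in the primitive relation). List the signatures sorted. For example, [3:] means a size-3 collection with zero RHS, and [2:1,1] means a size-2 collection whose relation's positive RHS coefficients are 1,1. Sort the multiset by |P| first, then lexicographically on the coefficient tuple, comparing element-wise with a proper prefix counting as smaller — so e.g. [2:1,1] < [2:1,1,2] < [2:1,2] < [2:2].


|primitive collections| = 5. Relations:

  P={2,4}:  v_{2} + v_{4} = v_{6}  ⇒ sig = [2:1]
  P={4,5}:  v_{4} + v_{5} = v_{8}  ⇒ sig = [2:1]
  P={5,6}:  v_{5} + v_{6} = v_{2} + v_{8}  ⇒ sig = [2:1,1]
  P={1,2,3,7,8}:  v_{1} + v_{2} + v_{3} + v_{7} + v_{8} = 0  ⇒ sig = [5:]
  P={1,3,6,7,8}:  v_{1} + v_{3} + v_{6} + v_{7} + v_{8} = v_{4}  ⇒ sig = [5:1]

Hence PRS(X_Σ) =
[[2:1], [2:1], [2:1,1], [5:], [5:1]]
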